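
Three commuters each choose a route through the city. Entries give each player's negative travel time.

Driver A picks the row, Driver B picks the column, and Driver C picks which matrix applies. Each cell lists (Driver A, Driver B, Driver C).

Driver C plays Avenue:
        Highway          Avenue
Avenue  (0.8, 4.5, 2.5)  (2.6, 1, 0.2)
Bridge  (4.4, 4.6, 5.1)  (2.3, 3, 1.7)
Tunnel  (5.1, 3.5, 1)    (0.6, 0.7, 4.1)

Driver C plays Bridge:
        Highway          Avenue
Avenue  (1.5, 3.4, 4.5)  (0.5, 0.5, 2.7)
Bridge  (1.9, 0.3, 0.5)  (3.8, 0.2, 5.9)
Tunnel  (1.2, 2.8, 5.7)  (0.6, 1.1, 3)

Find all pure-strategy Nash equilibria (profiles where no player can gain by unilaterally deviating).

(Avenue, Highway, Avenue): Driver A can switch to Bridge (0.8 → 4.4). Not NE.
(Avenue, Highway, Bridge): Driver A can switch to Bridge (1.5 → 1.9). Not NE.
(Avenue, Avenue, Avenue): Driver B can switch to Highway (1 → 4.5). Not NE.
(Avenue, Avenue, Bridge): Driver A can switch to Bridge (0.5 → 3.8). Not NE.
(Bridge, Highway, Avenue): Driver A can switch to Tunnel (4.4 → 5.1). Not NE.
(Bridge, Highway, Bridge): Driver C can switch to Avenue (0.5 → 5.1). Not NE.
(Bridge, Avenue, Avenue): Driver A can switch to Avenue (2.3 → 2.6). Not NE.
(Bridge, Avenue, Bridge): Driver B can switch to Highway (0.2 → 0.3). Not NE.
(Tunnel, Highway, Avenue): Driver C can switch to Bridge (1 → 5.7). Not NE.
(Tunnel, Highway, Bridge): Driver A can switch to Avenue (1.2 → 1.5). Not NE.
(Tunnel, Avenue, Avenue): Driver A can switch to Avenue (0.6 → 2.6). Not NE.
(Tunnel, Avenue, Bridge): Driver A can switch to Bridge (0.6 → 3.8). Not NE.

There is no pure-strategy Nash equilibrium.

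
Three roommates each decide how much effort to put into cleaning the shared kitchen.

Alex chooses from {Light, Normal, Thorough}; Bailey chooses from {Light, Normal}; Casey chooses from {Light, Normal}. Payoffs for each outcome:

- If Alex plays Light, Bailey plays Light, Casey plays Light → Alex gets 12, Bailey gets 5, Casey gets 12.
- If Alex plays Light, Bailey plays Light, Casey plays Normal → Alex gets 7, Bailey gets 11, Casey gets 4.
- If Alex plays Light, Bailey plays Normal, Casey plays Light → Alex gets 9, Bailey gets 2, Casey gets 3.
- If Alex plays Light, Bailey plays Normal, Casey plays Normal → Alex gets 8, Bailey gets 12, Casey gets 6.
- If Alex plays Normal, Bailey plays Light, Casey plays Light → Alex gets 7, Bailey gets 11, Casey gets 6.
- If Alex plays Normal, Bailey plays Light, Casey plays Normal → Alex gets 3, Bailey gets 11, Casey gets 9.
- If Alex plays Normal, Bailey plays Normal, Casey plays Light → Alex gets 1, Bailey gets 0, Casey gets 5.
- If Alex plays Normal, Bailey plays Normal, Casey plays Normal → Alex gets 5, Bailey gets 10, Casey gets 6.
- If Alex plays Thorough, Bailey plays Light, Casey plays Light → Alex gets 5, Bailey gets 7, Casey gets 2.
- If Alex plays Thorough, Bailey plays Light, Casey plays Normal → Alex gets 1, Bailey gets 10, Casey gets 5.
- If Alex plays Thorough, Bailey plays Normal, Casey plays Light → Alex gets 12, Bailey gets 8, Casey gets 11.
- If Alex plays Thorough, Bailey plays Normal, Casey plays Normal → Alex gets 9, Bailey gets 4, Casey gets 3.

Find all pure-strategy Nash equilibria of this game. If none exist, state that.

Alex against (Light, Light): payoffs 12, 7, 5 → best response Light.
Alex against (Light, Normal): payoffs 7, 3, 1 → best response Light.
Alex against (Normal, Light): payoffs 9, 1, 12 → best response Thorough.
Alex against (Normal, Normal): payoffs 8, 5, 9 → best response Thorough.
Bailey against (Light, Light): payoffs 5, 2 → best response Light.
Bailey against (Light, Normal): payoffs 11, 12 → best response Normal.
Bailey against (Normal, Light): payoffs 11, 0 → best response Light.
Bailey against (Normal, Normal): payoffs 11, 10 → best response Light.
Bailey against (Thorough, Light): payoffs 7, 8 → best response Normal.
Bailey against (Thorough, Normal): payoffs 10, 4 → best response Light.
Casey against (Light, Light): payoffs 12, 4 → best response Light.
Casey against (Light, Normal): payoffs 3, 6 → best response Normal.
Casey against (Normal, Light): payoffs 6, 9 → best response Normal.
Casey against (Normal, Normal): payoffs 5, 6 → best response Normal.
Casey against (Thorough, Light): payoffs 2, 5 → best response Normal.
Casey against (Thorough, Normal): payoffs 11, 3 → best response Light.
Mutual best responses: (Light, Light, Light); (Thorough, Normal, Light).

The pure Nash equilibria are (Light, Light, Light) and (Thorough, Normal, Light).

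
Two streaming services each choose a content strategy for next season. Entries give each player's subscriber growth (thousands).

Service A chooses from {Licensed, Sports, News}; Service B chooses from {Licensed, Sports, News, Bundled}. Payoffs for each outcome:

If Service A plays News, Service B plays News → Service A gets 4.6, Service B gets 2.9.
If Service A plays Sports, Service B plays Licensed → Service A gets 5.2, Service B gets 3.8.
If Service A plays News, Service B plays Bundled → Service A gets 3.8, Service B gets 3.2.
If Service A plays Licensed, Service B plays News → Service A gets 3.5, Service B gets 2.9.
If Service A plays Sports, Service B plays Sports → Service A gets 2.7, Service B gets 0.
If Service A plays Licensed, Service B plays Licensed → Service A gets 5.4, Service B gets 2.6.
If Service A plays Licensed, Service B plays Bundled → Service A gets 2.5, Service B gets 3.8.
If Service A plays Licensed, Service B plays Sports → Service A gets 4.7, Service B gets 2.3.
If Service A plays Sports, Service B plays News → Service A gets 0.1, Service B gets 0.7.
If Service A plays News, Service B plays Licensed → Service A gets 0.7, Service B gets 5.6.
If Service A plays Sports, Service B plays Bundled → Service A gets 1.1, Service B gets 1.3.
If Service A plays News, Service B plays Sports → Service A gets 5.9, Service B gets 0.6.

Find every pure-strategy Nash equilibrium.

Service A against Licensed: payoffs 5.4, 5.2, 0.7 → best response Licensed.
Service A against Sports: payoffs 4.7, 2.7, 5.9 → best response News.
Service A against News: payoffs 3.5, 0.1, 4.6 → best response News.
Service A against Bundled: payoffs 2.5, 1.1, 3.8 → best response News.
Service B against Licensed: payoffs 2.6, 2.3, 2.9, 3.8 → best response Bundled.
Service B against Sports: payoffs 3.8, 0, 0.7, 1.3 → best response Licensed.
Service B against News: payoffs 5.6, 0.6, 2.9, 3.2 → best response Licensed.
No profile is a mutual best response for all players.

There is no pure-strategy Nash equilibrium.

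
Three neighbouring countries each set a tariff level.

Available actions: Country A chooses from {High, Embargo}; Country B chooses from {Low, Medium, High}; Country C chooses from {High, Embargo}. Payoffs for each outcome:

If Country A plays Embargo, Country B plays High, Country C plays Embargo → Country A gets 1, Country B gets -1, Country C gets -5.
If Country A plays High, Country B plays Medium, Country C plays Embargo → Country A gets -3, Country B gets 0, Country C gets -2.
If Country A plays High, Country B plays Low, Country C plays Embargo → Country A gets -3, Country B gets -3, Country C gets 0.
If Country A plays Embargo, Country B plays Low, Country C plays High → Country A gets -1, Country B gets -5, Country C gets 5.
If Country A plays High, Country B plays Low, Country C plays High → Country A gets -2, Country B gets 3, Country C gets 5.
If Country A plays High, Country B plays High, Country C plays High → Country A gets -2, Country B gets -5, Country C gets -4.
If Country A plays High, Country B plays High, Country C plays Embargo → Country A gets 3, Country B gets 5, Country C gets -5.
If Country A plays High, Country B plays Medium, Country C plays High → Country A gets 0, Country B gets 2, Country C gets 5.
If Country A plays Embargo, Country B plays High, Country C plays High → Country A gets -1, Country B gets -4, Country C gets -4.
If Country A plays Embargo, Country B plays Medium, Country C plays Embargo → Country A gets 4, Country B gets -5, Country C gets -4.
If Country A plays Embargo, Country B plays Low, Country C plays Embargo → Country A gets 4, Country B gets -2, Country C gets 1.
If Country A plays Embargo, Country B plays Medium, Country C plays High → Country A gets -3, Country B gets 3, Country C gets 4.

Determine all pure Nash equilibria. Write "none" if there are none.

Mark each player's best response to every combination of opponents' strategies; a profile where every player is best-responding is a pure Nash equilibrium.
Country A against (Low, High): payoffs -2, -1 → best response Embargo.
Country A against (Low, Embargo): payoffs -3, 4 → best response Embargo.
Country A against (Medium, High): payoffs 0, -3 → best response High.
Country A against (Medium, Embargo): payoffs -3, 4 → best response Embargo.
Country A against (High, High): payoffs -2, -1 → best response Embargo.
Country A against (High, Embargo): payoffs 3, 1 → best response High.
Country B against (High, High): payoffs 3, 2, -5 → best response Low.
Country B against (High, Embargo): payoffs -3, 0, 5 → best response High.
Country B against (Embargo, High): payoffs -5, 3, -4 → best response Medium.
Country B against (Embargo, Embargo): payoffs -2, -5, -1 → best response High.
Country C against (High, Low): payoffs 5, 0 → best response High.
Country C against (High, Medium): payoffs 5, -2 → best response High.
Country C against (High, High): payoffs -4, -5 → best response High.
Country C against (Embargo, Low): payoffs 5, 1 → best response High.
Country C against (Embargo, Medium): payoffs 4, -4 → best response High.
Country C against (Embargo, High): payoffs -4, -5 → best response High.
No profile is a mutual best response for all players.

There is no pure-strategy Nash equilibrium.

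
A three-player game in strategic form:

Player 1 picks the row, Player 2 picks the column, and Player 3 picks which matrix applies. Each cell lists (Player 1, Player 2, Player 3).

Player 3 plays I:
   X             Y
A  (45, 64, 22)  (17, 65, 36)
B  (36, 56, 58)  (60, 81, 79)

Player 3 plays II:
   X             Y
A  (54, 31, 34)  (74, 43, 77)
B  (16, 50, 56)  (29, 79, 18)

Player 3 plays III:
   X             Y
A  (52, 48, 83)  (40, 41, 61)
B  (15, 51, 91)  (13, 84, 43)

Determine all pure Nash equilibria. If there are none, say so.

(A, X, I): Player 2 can switch to Y (64 → 65). Not NE.
(A, X, II): Player 2 can switch to Y (31 → 43). Not NE.
(A, X, III): Player 1 gets 52, best alternative 15; Player 2 gets 48, best alternative 41; Player 3 gets 83, best alternative 34. No profitable deviation — NE.
(A, Y, I): Player 1 can switch to B (17 → 60). Not NE.
(A, Y, II): Player 1 gets 74, best alternative 29; Player 2 gets 43, best alternative 31; Player 3 gets 77, best alternative 61. No profitable deviation — NE.
(A, Y, III): Player 2 can switch to X (41 → 48). Not NE.
(B, X, I): Player 1 can switch to A (36 → 45). Not NE.
(B, X, II): Player 1 can switch to A (16 → 54). Not NE.
(B, X, III): Player 1 can switch to A (15 → 52). Not NE.
(B, Y, I): Player 1 gets 60, best alternative 17; Player 2 gets 81, best alternative 56; Player 3 gets 79, best alternative 43. No profitable deviation — NE.
(B, Y, II): Player 1 can switch to A (29 → 74). Not NE.
(The remaining 1 profile has a profitable deviation by the same check.)

The pure Nash equilibria are (A, X, III) and (A, Y, II) and (B, Y, I).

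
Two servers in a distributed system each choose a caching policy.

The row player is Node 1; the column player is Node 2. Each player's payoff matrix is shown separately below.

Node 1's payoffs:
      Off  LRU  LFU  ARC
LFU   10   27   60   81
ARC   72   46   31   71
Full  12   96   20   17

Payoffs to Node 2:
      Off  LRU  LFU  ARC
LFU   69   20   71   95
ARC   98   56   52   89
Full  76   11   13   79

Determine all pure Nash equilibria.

(LFU, ARC); (ARC, Off)

Mark each player's best response to every combination of opponents' strategies; a profile where every player is best-responding is a pure Nash equilibrium.
Node 1 against Off: payoffs 10, 72, 12 → best response ARC.
Node 1 against LRU: payoffs 27, 46, 96 → best response Full.
Node 1 against LFU: payoffs 60, 31, 20 → best response LFU.
Node 1 against ARC: payoffs 81, 71, 17 → best response LFU.
Node 2 against LFU: payoffs 69, 20, 71, 95 → best response ARC.
Node 2 against ARC: payoffs 98, 56, 52, 89 → best response Off.
Node 2 against Full: payoffs 76, 11, 13, 79 → best response ARC.
Mutual best responses: (LFU, ARC); (ARC, Off).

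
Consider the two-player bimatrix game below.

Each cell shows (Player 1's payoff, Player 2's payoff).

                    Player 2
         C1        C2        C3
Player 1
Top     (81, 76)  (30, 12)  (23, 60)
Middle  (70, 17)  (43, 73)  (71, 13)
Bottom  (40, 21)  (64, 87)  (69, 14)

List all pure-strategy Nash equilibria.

(Top, C1): Player 1 gets 81, best alternative 70; Player 2 gets 76, best alternative 60. No profitable deviation — NE.
(Top, C2): Player 1 can switch to Middle (30 → 43). Not NE.
(Top, C3): Player 1 can switch to Middle (23 → 71). Not NE.
(Middle, C1): Player 1 can switch to Top (70 → 81). Not NE.
(Middle, C2): Player 1 can switch to Bottom (43 → 64). Not NE.
(Middle, C3): Player 2 can switch to C1 (13 → 17). Not NE.
(Bottom, C1): Player 1 can switch to Top (40 → 81). Not NE.
(Bottom, C2): Player 1 gets 64, best alternative 43; Player 2 gets 87, best alternative 21. No profitable deviation — NE.
(Bottom, C3): Player 1 can switch to Middle (69 → 71). Not NE.

(Top, C1), (Bottom, C2)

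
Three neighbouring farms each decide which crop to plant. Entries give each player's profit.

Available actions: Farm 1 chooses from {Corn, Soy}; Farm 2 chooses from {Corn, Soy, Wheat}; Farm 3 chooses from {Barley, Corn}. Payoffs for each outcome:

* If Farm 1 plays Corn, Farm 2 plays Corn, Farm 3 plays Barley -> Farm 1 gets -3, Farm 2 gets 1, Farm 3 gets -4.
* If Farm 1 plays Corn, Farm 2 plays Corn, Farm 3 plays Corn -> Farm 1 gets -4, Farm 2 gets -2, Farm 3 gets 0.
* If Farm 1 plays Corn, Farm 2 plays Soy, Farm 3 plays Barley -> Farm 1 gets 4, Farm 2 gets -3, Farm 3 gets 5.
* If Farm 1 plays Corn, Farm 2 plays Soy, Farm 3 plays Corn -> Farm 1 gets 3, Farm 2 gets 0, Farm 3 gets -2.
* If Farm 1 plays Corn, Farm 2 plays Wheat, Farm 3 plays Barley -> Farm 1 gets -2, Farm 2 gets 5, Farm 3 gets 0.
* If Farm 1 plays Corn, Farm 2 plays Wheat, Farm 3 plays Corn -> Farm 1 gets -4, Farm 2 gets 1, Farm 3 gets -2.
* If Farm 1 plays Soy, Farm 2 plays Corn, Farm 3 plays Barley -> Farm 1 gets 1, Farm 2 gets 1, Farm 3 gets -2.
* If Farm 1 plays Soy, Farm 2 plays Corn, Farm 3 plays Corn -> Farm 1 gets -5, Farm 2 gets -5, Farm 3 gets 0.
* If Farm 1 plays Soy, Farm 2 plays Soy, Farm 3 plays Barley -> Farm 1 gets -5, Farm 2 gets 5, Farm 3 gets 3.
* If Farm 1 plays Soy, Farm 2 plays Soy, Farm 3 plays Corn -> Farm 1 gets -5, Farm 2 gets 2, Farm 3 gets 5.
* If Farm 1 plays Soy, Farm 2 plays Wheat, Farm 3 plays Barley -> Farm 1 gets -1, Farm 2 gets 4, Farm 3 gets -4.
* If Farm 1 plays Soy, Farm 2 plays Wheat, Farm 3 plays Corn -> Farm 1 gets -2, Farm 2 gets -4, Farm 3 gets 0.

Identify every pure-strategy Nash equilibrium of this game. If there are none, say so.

No pure-strategy Nash equilibrium.

Farm 1 against (Corn, Barley): payoffs -3, 1 → best response Soy.
Farm 1 against (Corn, Corn): payoffs -4, -5 → best response Corn.
Farm 1 against (Soy, Barley): payoffs 4, -5 → best response Corn.
Farm 1 against (Soy, Corn): payoffs 3, -5 → best response Corn.
Farm 1 against (Wheat, Barley): payoffs -2, -1 → best response Soy.
Farm 1 against (Wheat, Corn): payoffs -4, -2 → best response Soy.
Farm 2 against (Corn, Barley): payoffs 1, -3, 5 → best response Wheat.
Farm 2 against (Corn, Corn): payoffs -2, 0, 1 → best response Wheat.
Farm 2 against (Soy, Barley): payoffs 1, 5, 4 → best response Soy.
Farm 2 against (Soy, Corn): payoffs -5, 2, -4 → best response Soy.
Farm 3 against (Corn, Corn): payoffs -4, 0 → best response Corn.
Farm 3 against (Corn, Soy): payoffs 5, -2 → best response Barley.
Farm 3 against (Corn, Wheat): payoffs 0, -2 → best response Barley.
Farm 3 against (Soy, Corn): payoffs -2, 0 → best response Corn.
Farm 3 against (Soy, Soy): payoffs 3, 5 → best response Corn.
Farm 3 against (Soy, Wheat): payoffs -4, 0 → best response Corn.
No profile is a mutual best response for all players.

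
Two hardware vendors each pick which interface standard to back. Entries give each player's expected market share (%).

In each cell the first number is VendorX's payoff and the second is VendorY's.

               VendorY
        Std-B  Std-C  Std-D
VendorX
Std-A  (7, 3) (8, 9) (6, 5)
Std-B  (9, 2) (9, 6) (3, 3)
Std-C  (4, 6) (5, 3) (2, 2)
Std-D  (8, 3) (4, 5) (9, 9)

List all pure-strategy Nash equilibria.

VendorX against Std-B: payoffs 7, 9, 4, 8 → best response Std-B.
VendorX against Std-C: payoffs 8, 9, 5, 4 → best response Std-B.
VendorX against Std-D: payoffs 6, 3, 2, 9 → best response Std-D.
VendorY against Std-A: payoffs 3, 9, 5 → best response Std-C.
VendorY against Std-B: payoffs 2, 6, 3 → best response Std-C.
VendorY against Std-C: payoffs 6, 3, 2 → best response Std-B.
VendorY against Std-D: payoffs 3, 5, 9 → best response Std-D.
Mutual best responses: (Std-B, Std-C); (Std-D, Std-D).

Pure-strategy Nash equilibria: (Std-B, Std-C), (Std-D, Std-D)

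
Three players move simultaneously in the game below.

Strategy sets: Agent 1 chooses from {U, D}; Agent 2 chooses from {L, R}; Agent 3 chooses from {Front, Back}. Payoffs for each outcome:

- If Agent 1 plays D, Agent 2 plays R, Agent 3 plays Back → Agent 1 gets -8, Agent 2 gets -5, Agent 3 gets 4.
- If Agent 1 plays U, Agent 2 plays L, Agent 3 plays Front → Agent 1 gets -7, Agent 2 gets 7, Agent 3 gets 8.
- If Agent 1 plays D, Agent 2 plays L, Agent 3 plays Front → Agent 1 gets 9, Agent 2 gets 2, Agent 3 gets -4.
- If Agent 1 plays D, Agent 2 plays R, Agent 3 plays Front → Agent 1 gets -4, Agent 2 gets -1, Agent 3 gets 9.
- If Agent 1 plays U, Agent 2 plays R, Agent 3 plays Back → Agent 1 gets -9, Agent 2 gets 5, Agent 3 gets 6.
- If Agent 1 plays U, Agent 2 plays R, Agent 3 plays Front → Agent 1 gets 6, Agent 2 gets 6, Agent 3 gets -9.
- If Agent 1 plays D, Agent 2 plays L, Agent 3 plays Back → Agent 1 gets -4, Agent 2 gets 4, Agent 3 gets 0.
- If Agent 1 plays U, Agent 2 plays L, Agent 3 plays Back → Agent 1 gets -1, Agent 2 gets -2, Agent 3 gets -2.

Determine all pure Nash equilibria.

For each player, find the best response to each opponent profile; mutual best responses are the pure NE.
Agent 1 against (L, Front): payoffs -7, 9 → best response D.
Agent 1 against (L, Back): payoffs -1, -4 → best response U.
Agent 1 against (R, Front): payoffs 6, -4 → best response U.
Agent 1 against (R, Back): payoffs -9, -8 → best response D.
Agent 2 against (U, Front): payoffs 7, 6 → best response L.
Agent 2 against (U, Back): payoffs -2, 5 → best response R.
Agent 2 against (D, Front): payoffs 2, -1 → best response L.
Agent 2 against (D, Back): payoffs 4, -5 → best response L.
Agent 3 against (U, L): payoffs 8, -2 → best response Front.
Agent 3 against (U, R): payoffs -9, 6 → best response Back.
Agent 3 against (D, L): payoffs -4, 0 → best response Back.
Agent 3 against (D, R): payoffs 9, 4 → best response Front.
No profile is a mutual best response for all players.

This game has no pure Nash equilibrium.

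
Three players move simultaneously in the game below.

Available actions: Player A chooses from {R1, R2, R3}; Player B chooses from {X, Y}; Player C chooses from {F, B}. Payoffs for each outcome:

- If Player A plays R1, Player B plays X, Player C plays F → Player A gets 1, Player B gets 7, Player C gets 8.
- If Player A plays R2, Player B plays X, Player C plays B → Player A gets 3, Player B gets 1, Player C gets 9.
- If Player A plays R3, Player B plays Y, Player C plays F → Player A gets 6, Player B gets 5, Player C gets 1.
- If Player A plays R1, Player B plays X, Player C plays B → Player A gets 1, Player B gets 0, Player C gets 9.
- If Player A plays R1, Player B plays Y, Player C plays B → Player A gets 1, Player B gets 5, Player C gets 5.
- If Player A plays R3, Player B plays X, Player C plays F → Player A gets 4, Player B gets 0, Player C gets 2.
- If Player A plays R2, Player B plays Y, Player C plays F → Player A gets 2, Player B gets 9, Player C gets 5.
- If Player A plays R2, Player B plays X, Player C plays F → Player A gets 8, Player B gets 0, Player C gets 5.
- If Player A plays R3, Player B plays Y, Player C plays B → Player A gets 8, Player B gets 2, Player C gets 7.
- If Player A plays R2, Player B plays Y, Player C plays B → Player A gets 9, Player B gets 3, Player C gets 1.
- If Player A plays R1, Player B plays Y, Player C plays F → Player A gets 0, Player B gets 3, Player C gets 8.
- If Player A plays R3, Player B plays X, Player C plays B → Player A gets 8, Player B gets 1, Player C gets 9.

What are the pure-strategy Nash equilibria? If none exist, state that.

Mark each player's best response to every combination of opponents' strategies; a profile where every player is best-responding is a pure Nash equilibrium.
Player A against (X, F): payoffs 1, 8, 4 → best response R2.
Player A against (X, B): payoffs 1, 3, 8 → best response R3.
Player A against (Y, F): payoffs 0, 2, 6 → best response R3.
Player A against (Y, B): payoffs 1, 9, 8 → best response R2.
Player B against (R1, F): payoffs 7, 3 → best response X.
Player B against (R1, B): payoffs 0, 5 → best response Y.
Player B against (R2, F): payoffs 0, 9 → best response Y.
Player B against (R2, B): payoffs 1, 3 → best response Y.
Player B against (R3, F): payoffs 0, 5 → best response Y.
Player B against (R3, B): payoffs 1, 2 → best response Y.
Player C against (R1, X): payoffs 8, 9 → best response B.
Player C against (R1, Y): payoffs 8, 5 → best response F.
Player C against (R2, X): payoffs 5, 9 → best response B.
Player C against (R2, Y): payoffs 5, 1 → best response F.
Player C against (R3, X): payoffs 2, 9 → best response B.
Player C against (R3, Y): payoffs 1, 7 → best response B.
No profile is a mutual best response for all players.

No pure-strategy Nash equilibrium.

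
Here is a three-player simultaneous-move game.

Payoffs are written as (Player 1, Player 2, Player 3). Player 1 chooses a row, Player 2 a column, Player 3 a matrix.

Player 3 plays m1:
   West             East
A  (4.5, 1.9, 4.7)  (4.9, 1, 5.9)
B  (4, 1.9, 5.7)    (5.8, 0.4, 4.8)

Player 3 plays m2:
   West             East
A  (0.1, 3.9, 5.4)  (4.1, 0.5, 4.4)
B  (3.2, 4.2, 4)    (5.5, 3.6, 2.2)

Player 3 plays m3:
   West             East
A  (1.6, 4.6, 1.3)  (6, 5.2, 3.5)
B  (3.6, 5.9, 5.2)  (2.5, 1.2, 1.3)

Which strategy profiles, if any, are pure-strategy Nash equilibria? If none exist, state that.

This game has no pure Nash equilibrium.

Player 1 against (West, m1): payoffs 4.5, 4 → best response A.
Player 1 against (West, m2): payoffs 0.1, 3.2 → best response B.
Player 1 against (West, m3): payoffs 1.6, 3.6 → best response B.
Player 1 against (East, m1): payoffs 4.9, 5.8 → best response B.
Player 1 against (East, m2): payoffs 4.1, 5.5 → best response B.
Player 1 against (East, m3): payoffs 6, 2.5 → best response A.
Player 2 against (A, m1): payoffs 1.9, 1 → best response West.
Player 2 against (A, m2): payoffs 3.9, 0.5 → best response West.
Player 2 against (A, m3): payoffs 4.6, 5.2 → best response East.
Player 2 against (B, m1): payoffs 1.9, 0.4 → best response West.
Player 2 against (B, m2): payoffs 4.2, 3.6 → best response West.
Player 2 against (B, m3): payoffs 5.9, 1.2 → best response West.
Player 3 against (A, West): payoffs 4.7, 5.4, 1.3 → best response m2.
Player 3 against (A, East): payoffs 5.9, 4.4, 3.5 → best response m1.
Player 3 against (B, West): payoffs 5.7, 4, 5.2 → best response m1.
Player 3 against (B, East): payoffs 4.8, 2.2, 1.3 → best response m1.
No profile is a mutual best response for all players.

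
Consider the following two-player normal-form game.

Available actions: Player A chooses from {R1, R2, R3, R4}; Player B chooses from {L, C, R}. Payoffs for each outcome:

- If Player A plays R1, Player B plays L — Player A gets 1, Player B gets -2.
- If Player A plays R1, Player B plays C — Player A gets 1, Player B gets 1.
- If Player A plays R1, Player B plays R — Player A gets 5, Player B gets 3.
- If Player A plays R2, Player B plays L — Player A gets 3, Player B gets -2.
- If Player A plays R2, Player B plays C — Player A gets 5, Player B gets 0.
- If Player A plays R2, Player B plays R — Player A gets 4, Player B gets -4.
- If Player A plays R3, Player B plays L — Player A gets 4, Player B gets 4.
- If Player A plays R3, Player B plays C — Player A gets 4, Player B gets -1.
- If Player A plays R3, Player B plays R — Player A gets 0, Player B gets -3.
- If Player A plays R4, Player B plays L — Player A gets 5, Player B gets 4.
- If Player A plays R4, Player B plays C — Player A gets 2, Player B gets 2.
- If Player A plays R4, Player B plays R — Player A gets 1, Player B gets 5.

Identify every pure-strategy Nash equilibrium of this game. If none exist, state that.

Pure-strategy Nash equilibria: (R1, R), (R2, C)

Player A against L: payoffs 1, 3, 4, 5 → best response R4.
Player A against C: payoffs 1, 5, 4, 2 → best response R2.
Player A against R: payoffs 5, 4, 0, 1 → best response R1.
Player B against R1: payoffs -2, 1, 3 → best response R.
Player B against R2: payoffs -2, 0, -4 → best response C.
Player B against R3: payoffs 4, -1, -3 → best response L.
Player B against R4: payoffs 4, 2, 5 → best response R.
Mutual best responses: (R1, R); (R2, C).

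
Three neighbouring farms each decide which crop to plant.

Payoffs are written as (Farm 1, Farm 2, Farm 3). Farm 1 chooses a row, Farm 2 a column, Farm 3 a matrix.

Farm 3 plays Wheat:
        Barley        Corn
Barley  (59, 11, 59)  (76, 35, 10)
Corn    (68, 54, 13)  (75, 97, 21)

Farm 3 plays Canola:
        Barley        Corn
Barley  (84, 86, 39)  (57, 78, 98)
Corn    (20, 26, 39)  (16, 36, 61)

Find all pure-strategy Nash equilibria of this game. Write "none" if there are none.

Farm 1 against (Barley, Wheat): payoffs 59, 68 → best response Corn.
Farm 1 against (Barley, Canola): payoffs 84, 20 → best response Barley.
Farm 1 against (Corn, Wheat): payoffs 76, 75 → best response Barley.
Farm 1 against (Corn, Canola): payoffs 57, 16 → best response Barley.
Farm 2 against (Barley, Wheat): payoffs 11, 35 → best response Corn.
Farm 2 against (Barley, Canola): payoffs 86, 78 → best response Barley.
Farm 2 against (Corn, Wheat): payoffs 54, 97 → best response Corn.
Farm 2 against (Corn, Canola): payoffs 26, 36 → best response Corn.
Farm 3 against (Barley, Barley): payoffs 59, 39 → best response Wheat.
Farm 3 against (Barley, Corn): payoffs 10, 98 → best response Canola.
Farm 3 against (Corn, Barley): payoffs 13, 39 → best response Canola.
Farm 3 against (Corn, Corn): payoffs 21, 61 → best response Canola.
No profile is a mutual best response for all players.

No pure-strategy Nash equilibrium.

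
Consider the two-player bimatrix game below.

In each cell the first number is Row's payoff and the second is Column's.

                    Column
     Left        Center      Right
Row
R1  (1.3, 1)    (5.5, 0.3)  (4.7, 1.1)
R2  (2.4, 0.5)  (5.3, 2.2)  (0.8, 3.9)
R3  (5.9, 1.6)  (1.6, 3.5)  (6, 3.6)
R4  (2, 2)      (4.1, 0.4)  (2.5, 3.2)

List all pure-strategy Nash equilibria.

The unique pure-strategy Nash equilibrium is (R3, Right).

Check each profile: it is a Nash equilibrium iff no player can strictly gain by switching unilaterally.
(R1, Left): Row can switch to R2 (1.3 → 2.4). Not NE.
(R1, Center): Column can switch to Left (0.3 → 1). Not NE.
(R1, Right): Row can switch to R3 (4.7 → 6). Not NE.
(R2, Left): Row can switch to R3 (2.4 → 5.9). Not NE.
(R2, Center): Row can switch to R1 (5.3 → 5.5). Not NE.
(R2, Right): Row can switch to R1 (0.8 → 4.7). Not NE.
(R3, Right): Row gets 6, best alternative 4.7; Column gets 3.6, best alternative 3.5. No profitable deviation — NE.
(The remaining 5 profiles each have a profitable deviation by the same check.)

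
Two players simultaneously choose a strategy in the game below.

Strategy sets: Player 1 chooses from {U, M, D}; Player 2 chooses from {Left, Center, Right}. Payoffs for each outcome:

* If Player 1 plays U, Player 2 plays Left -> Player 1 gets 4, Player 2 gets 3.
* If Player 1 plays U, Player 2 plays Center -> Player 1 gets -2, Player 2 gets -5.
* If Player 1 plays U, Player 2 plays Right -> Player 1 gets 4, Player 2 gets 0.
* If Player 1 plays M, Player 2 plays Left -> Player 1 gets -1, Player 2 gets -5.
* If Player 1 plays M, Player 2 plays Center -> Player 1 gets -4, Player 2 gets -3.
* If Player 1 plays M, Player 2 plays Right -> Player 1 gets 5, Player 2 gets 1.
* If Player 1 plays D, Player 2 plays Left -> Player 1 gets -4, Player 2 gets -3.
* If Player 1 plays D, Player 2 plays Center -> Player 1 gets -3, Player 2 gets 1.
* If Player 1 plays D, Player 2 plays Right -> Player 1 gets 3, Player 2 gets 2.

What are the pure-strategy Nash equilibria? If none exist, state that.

Pure-strategy Nash equilibria: (U, Left), (M, Right)

(U, Left): Player 1 gets 4, best alternative -1; Player 2 gets 3, best alternative 0. No profitable deviation — NE.
(U, Center): Player 2 can switch to Left (-5 → 3). Not NE.
(U, Right): Player 1 can switch to M (4 → 5). Not NE.
(M, Left): Player 1 can switch to U (-1 → 4). Not NE.
(M, Center): Player 1 can switch to U (-4 → -2). Not NE.
(M, Right): Player 1 gets 5, best alternative 4; Player 2 gets 1, best alternative -3. No profitable deviation — NE.
(D, Left): Player 1 can switch to U (-4 → 4). Not NE.
(D, Center): Player 1 can switch to U (-3 → -2). Not NE.
(D, Right): Player 1 can switch to U (3 → 4). Not NE.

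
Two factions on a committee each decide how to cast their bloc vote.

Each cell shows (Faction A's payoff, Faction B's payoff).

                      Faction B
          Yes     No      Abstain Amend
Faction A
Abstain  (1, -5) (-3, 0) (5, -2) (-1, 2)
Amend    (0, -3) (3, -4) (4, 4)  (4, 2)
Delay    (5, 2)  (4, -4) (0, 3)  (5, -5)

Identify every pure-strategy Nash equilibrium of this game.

Faction A against Yes: payoffs 1, 0, 5 → best response Delay.
Faction A against No: payoffs -3, 3, 4 → best response Delay.
Faction A against Abstain: payoffs 5, 4, 0 → best response Abstain.
Faction A against Amend: payoffs -1, 4, 5 → best response Delay.
Faction B against Abstain: payoffs -5, 0, -2, 2 → best response Amend.
Faction B against Amend: payoffs -3, -4, 4, 2 → best response Abstain.
Faction B against Delay: payoffs 2, -4, 3, -5 → best response Abstain.
No profile is a mutual best response for all players.

none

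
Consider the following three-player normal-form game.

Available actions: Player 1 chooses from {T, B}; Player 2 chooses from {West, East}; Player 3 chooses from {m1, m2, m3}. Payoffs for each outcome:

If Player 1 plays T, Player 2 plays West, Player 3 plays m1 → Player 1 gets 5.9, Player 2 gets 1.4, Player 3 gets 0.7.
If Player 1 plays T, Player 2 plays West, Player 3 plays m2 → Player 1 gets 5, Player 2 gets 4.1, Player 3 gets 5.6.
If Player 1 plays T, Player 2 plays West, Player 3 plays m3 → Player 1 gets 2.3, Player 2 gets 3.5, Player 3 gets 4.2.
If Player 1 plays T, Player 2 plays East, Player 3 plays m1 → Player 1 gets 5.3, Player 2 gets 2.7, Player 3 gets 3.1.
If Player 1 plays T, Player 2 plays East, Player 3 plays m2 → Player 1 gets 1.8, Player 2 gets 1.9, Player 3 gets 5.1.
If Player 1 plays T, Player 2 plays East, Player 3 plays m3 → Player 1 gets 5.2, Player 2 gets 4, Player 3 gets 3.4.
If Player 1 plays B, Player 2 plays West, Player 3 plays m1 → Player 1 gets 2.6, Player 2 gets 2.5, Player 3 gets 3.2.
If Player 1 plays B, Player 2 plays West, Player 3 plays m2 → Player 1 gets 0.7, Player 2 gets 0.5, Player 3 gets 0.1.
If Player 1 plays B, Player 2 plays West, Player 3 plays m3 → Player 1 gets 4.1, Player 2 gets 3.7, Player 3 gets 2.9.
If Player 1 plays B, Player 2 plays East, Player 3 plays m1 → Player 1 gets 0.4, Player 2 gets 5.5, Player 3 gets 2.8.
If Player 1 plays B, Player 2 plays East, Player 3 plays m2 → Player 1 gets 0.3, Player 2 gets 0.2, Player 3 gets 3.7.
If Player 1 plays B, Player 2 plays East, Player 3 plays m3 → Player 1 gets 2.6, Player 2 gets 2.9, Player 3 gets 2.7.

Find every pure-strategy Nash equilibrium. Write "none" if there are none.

Player 1 against (West, m1): payoffs 5.9, 2.6 → best response T.
Player 1 against (West, m2): payoffs 5, 0.7 → best response T.
Player 1 against (West, m3): payoffs 2.3, 4.1 → best response B.
Player 1 against (East, m1): payoffs 5.3, 0.4 → best response T.
Player 1 against (East, m2): payoffs 1.8, 0.3 → best response T.
Player 1 against (East, m3): payoffs 5.2, 2.6 → best response T.
Player 2 against (T, m1): payoffs 1.4, 2.7 → best response East.
Player 2 against (T, m2): payoffs 4.1, 1.9 → best response West.
Player 2 against (T, m3): payoffs 3.5, 4 → best response East.
Player 2 against (B, m1): payoffs 2.5, 5.5 → best response East.
Player 2 against (B, m2): payoffs 0.5, 0.2 → best response West.
Player 2 against (B, m3): payoffs 3.7, 2.9 → best response West.
Player 3 against (T, West): payoffs 0.7, 5.6, 4.2 → best response m2.
Player 3 against (T, East): payoffs 3.1, 5.1, 3.4 → best response m2.
Player 3 against (B, West): payoffs 3.2, 0.1, 2.9 → best response m1.
Player 3 against (B, East): payoffs 2.8, 3.7, 2.7 → best response m2.
Mutual best responses: (T, West, m2).

The unique pure-strategy Nash equilibrium is (T, West, m2).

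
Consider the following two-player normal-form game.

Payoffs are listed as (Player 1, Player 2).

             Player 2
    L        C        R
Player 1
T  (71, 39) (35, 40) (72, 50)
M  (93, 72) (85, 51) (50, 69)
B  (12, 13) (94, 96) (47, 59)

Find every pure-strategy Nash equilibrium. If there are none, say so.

The pure Nash equilibria are (T, R) and (M, L) and (B, C).

(T, L): Player 1 can switch to M (71 → 93). Not NE.
(T, C): Player 1 can switch to M (35 → 85). Not NE.
(T, R): Player 1 gets 72, best alternative 50; Player 2 gets 50, best alternative 40. No profitable deviation — NE.
(M, L): Player 1 gets 93, best alternative 71; Player 2 gets 72, best alternative 69. No profitable deviation — NE.
(M, C): Player 1 can switch to B (85 → 94). Not NE.
(M, R): Player 1 can switch to T (50 → 72). Not NE.
(B, L): Player 1 can switch to T (12 → 71). Not NE.
(B, C): Player 1 gets 94, best alternative 85; Player 2 gets 96, best alternative 59. No profitable deviation — NE.
(B, R): Player 1 can switch to T (47 → 72). Not NE.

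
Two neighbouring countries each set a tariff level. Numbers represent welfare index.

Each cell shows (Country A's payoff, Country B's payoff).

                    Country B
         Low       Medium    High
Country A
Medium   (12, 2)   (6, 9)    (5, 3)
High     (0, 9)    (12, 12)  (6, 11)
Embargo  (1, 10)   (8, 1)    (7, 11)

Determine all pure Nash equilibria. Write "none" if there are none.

For each player, find the best response to each opponent profile; mutual best responses are the pure NE.
Country A against Low: payoffs 12, 0, 1 → best response Medium.
Country A against Medium: payoffs 6, 12, 8 → best response High.
Country A against High: payoffs 5, 6, 7 → best response Embargo.
Country B against Medium: payoffs 2, 9, 3 → best response Medium.
Country B against High: payoffs 9, 12, 11 → best response Medium.
Country B against Embargo: payoffs 10, 1, 11 → best response High.
Mutual best responses: (High, Medium); (Embargo, High).

(High, Medium); (Embargo, High)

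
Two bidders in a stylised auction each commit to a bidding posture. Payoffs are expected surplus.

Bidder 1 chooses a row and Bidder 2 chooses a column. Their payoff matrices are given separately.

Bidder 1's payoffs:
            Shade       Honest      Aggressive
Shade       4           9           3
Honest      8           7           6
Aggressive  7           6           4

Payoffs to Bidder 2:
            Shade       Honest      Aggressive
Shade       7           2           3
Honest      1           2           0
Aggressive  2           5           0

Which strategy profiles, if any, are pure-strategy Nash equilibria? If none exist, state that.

Mark each player's best response to every combination of opponents' strategies; a profile where every player is best-responding is a pure Nash equilibrium.
Bidder 1 against Shade: payoffs 4, 8, 7 → best response Honest.
Bidder 1 against Honest: payoffs 9, 7, 6 → best response Shade.
Bidder 1 against Aggressive: payoffs 3, 6, 4 → best response Honest.
Bidder 2 against Shade: payoffs 7, 2, 3 → best response Shade.
Bidder 2 against Honest: payoffs 1, 2, 0 → best response Honest.
Bidder 2 against Aggressive: payoffs 2, 5, 0 → best response Honest.
No profile is a mutual best response for all players.

There is no pure-strategy Nash equilibrium.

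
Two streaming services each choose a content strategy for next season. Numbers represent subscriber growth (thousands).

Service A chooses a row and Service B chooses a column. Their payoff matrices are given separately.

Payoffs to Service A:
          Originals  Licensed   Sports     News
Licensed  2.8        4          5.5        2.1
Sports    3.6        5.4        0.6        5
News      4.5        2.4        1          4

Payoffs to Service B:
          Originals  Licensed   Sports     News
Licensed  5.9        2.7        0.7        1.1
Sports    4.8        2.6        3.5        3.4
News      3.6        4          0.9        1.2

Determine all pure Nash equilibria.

Service A against Originals: payoffs 2.8, 3.6, 4.5 → best response News.
Service A against Licensed: payoffs 4, 5.4, 2.4 → best response Sports.
Service A against Sports: payoffs 5.5, 0.6, 1 → best response Licensed.
Service A against News: payoffs 2.1, 5, 4 → best response Sports.
Service B against Licensed: payoffs 5.9, 2.7, 0.7, 1.1 → best response Originals.
Service B against Sports: payoffs 4.8, 2.6, 3.5, 3.4 → best response Originals.
Service B against News: payoffs 3.6, 4, 0.9, 1.2 → best response Licensed.
No profile is a mutual best response for all players.

This game has no pure Nash equilibrium.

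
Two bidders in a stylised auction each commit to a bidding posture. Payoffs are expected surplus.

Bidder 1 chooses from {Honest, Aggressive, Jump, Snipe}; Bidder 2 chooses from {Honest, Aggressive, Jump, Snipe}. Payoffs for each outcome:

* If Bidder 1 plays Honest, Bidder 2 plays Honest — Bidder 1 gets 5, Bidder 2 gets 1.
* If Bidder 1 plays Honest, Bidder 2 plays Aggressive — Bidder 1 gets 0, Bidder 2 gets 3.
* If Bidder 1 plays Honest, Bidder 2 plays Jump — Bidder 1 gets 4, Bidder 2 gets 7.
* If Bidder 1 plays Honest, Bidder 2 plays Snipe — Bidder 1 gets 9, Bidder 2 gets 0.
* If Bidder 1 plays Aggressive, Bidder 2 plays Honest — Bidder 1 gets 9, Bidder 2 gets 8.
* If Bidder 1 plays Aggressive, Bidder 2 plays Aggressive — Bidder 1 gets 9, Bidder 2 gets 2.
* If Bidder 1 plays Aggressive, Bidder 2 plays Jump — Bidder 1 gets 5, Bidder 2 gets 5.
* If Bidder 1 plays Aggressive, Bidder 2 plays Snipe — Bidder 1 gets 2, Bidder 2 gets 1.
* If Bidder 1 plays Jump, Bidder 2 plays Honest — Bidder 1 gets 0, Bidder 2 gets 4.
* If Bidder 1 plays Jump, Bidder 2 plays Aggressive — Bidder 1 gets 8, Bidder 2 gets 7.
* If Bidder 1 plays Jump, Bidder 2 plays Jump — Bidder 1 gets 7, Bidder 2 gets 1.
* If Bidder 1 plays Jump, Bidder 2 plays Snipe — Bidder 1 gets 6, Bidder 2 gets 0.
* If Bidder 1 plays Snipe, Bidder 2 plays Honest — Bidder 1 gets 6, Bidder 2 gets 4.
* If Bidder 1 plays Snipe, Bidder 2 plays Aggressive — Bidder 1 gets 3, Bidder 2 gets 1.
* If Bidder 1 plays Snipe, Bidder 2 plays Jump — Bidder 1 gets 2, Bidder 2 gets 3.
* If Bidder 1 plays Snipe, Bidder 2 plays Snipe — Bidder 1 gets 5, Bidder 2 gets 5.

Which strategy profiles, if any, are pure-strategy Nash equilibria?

Check each profile: it is a Nash equilibrium iff no player can strictly gain by switching unilaterally.
(Honest, Honest): Bidder 1 can switch to Aggressive (5 → 9). Not NE.
(Honest, Aggressive): Bidder 1 can switch to Aggressive (0 → 9). Not NE.
(Honest, Jump): Bidder 1 can switch to Aggressive (4 → 5). Not NE.
(Honest, Snipe): Bidder 2 can switch to Honest (0 → 1). Not NE.
(Aggressive, Honest): Bidder 1 gets 9, best alternative 6; Bidder 2 gets 8, best alternative 5. No profitable deviation — NE.
(Aggressive, Aggressive): Bidder 2 can switch to Honest (2 → 8). Not NE.
(Aggressive, Jump): Bidder 1 can switch to Jump (5 → 7). Not NE.
(Aggressive, Snipe): Bidder 1 can switch to Honest (2 → 9). Not NE.
(Jump, Honest): Bidder 1 can switch to Honest (0 → 5). Not NE.
(Jump, Aggressive): Bidder 1 can switch to Aggressive (8 → 9). Not NE.
(Jump, Jump): Bidder 2 can switch to Honest (1 → 4). Not NE.
(Jump, Snipe): Bidder 1 can switch to Honest (6 → 9). Not NE.
(Snipe, Honest): Bidder 1 can switch to Aggressive (6 → 9). Not NE.
(The remaining 3 profiles each have a profitable deviation by the same check.)

The unique pure-strategy Nash equilibrium is (Aggressive, Honest).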